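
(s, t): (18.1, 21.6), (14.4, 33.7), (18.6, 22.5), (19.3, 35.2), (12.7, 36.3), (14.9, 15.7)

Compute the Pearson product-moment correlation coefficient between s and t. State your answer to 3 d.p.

n = 6, Σs = 98, Σt = 165, Σs² = 1636.72, Σt² = 4911.72, Σst = 2669.04
nΣst − ΣsΣt = 16014.24 − 16170 = -155.76
nΣs² − (Σs)² = 9820.32 − 9604 = 216.32; nΣt² − (Σt)² = 29470.32 − 27225 = 2245.32
r = -155.76 / √(216.32 × 2245.32) = -155.76 / 696.9273 ≈ -0.223

-0.223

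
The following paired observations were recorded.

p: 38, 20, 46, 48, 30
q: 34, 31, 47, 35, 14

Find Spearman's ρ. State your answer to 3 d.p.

0.800

Rank p: 3, 1, 4, 5, 2
Rank q: 3, 2, 5, 4, 1
d = rank(p) − rank(q): 0, -1, -1, 1, 1; Σd² = 4
ρ = 1 − 6Σd² / [n(n²−1)] = 1 − 6×4 / (5×24) = 1 − 24/120 ≈ 0.800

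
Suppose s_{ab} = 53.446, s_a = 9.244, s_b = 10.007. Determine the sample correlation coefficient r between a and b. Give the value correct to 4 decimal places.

r = Cov(a,b) / (s_a · s_b) = 53.446 / (9.244 × 10.007)
  = 53.446 / 92.5047 ≈ 0.5778

0.5778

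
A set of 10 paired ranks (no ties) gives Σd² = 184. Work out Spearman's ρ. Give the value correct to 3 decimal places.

ρ = 1 − 6Σd² / [n(n²−1)] = 1 − 6×184 / (10×99)
  = 1 − 1104/990 = 1 − 1.1152 ≈ -0.115

-0.115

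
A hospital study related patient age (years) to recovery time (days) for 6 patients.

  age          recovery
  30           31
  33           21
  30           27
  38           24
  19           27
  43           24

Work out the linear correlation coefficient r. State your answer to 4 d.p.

-0.4517

n = 6, Σx = 193, Σy = 154, Σx² = 6543, Σy² = 4012, Σxy = 4890
nΣxy − ΣxΣy = 29340 − 29722 = -382
nΣx² − (Σx)² = 39258 − 37249 = 2009; nΣy² − (Σy)² = 24072 − 23716 = 356
r = -382 / √(2009 × 356) = -382 / 845.6973 ≈ -0.4517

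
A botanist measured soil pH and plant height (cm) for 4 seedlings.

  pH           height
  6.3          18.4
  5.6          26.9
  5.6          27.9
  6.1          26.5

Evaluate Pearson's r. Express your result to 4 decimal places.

-0.8065

n = 4, Σx = 23.6, Σy = 99.7, Σx² = 139.62, Σy² = 2542.83, Σxy = 584.45
nΣxy − ΣxΣy = 2337.8 − 2352.92 = -15.12
nΣx² − (Σx)² = 558.48 − 556.96 = 1.52; nΣy² − (Σy)² = 10171.32 − 9940.09 = 231.23
r = -15.12 / √(1.52 × 231.23) = -15.12 / 18.7475 ≈ -0.8065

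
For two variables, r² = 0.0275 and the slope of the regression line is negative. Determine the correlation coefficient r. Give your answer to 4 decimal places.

|r| = √0.0275 = 0.1658
The association is negative, so r = −0.1658.

-0.1658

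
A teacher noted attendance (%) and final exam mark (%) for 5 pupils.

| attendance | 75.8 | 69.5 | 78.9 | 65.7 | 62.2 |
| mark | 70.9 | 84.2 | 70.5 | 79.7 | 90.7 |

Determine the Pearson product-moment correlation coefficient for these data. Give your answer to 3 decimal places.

n = 5, Σx = 352.1, Σy = 396, Σx² = 24986.43, Σy² = 31665.28, Σxy = 27666.4
nΣxy − ΣxΣy = 138332 − 139431.6 = -1099.6
nΣx² − (Σx)² = 124932.15 − 123974.41 = 957.74; nΣy² − (Σy)² = 158326.4 − 156816 = 1510.4
r = -1099.6 / √(957.74 × 1510.4) = -1099.6 / 1202.7346 ≈ -0.914

-0.914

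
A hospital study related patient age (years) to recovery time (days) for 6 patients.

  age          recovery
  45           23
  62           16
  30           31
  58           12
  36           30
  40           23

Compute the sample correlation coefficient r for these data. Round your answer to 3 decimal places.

n = 6, Σx = 271, Σy = 135, Σx² = 13029, Σy² = 3319, Σxy = 5653
nΣxy − ΣxΣy = 33918 − 36585 = -2667
nΣx² − (Σx)² = 78174 − 73441 = 4733; nΣy² − (Σy)² = 19914 − 18225 = 1689
r = -2667 / √(4733 × 1689) = -2667 / 2827.3728 ≈ -0.943

-0.943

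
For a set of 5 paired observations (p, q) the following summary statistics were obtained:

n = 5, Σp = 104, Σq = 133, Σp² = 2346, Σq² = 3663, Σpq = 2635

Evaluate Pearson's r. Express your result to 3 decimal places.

-0.869

r = (nΣpq − ΣpΣq) / √[(nΣp² − (Σp)²)(nΣq² − (Σq)²)]
Numerator: 5×2635 − 104×133 = -657
Denominator: √[(11730 − 10816)(18315 − 17689)] = √[914 × 626] = 756.4152
r = -657 / 756.4152 ≈ -0.869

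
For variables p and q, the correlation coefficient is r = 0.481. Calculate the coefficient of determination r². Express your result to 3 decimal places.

r² = (0.481)² = 0.231

0.231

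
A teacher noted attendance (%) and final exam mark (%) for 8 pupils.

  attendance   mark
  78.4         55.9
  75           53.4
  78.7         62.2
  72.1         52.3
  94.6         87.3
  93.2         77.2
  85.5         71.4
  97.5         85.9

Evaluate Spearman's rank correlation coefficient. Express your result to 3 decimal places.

0.976

Rank attendance: 3, 2, 4, 1, 7, 6, 5, 8
Rank mark: 3, 2, 4, 1, 8, 6, 5, 7
d = rank(attendance) − rank(mark): 0, 0, 0, 0, -1, 0, 0, 1; Σd² = 2
ρ = 1 − 6Σd² / [n(n²−1)] = 1 − 6×2 / (8×63) = 1 − 12/504 ≈ 0.976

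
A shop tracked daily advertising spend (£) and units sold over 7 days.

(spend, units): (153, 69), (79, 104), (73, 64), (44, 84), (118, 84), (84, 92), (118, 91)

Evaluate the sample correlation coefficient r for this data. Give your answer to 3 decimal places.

-0.226

n = 7, Σx = 669, Σy = 588, Σx² = 71819, Σy² = 50530, Σxy = 55519
nΣxy − ΣxΣy = 388633 − 393372 = -4739
nΣx² − (Σx)² = 502733 − 447561 = 55172; nΣy² − (Σy)² = 353710 − 345744 = 7966
r = -4739 / √(55172 × 7966) = -4739 / 20964.2589 ≈ -0.226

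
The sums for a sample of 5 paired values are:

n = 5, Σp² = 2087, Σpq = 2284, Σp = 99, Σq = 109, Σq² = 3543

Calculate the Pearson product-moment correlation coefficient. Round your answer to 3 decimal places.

r = (nΣpq − ΣpΣq) / √[(nΣp² − (Σp)²)(nΣq² − (Σq)²)]
Numerator: 5×2284 − 99×109 = 629
Denominator: √[(10435 − 9801)(17715 − 11881)] = √[634 × 5834] = 1923.2150
r = 629 / 1923.2150 ≈ 0.327

0.327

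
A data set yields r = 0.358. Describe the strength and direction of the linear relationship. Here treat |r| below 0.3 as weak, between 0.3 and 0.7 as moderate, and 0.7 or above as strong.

moderate positive

r = 0.358 > 0 so the relationship is positive.
|r| = 0.358, which falls in the moderate range.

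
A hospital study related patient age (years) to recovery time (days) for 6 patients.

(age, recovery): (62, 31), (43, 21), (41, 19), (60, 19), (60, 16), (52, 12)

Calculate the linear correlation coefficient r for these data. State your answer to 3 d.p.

0.252

n = 6, Σx = 318, Σy = 118, Σx² = 17278, Σy² = 2524, Σxy = 6328
nΣxy − ΣxΣy = 37968 − 37524 = 444
nΣx² − (Σx)² = 103668 − 101124 = 2544; nΣy² − (Σy)² = 15144 − 13924 = 1220
r = 444 / √(2544 × 1220) = 444 / 1761.7264 ≈ 0.252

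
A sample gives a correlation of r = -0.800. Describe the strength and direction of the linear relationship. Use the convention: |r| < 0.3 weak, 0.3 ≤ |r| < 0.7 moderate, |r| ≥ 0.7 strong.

strong negative

r = -0.800 < 0 so the relationship is negative.
|r| = 0.800, which falls in the strong range.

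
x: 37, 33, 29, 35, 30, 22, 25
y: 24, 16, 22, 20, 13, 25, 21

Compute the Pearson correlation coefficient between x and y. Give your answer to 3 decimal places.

-0.225

n = 7, Σx = 211, Σy = 141, Σx² = 6533, Σy² = 2951, Σxy = 4219
nΣxy − ΣxΣy = 29533 − 29751 = -218
nΣx² − (Σx)² = 45731 − 44521 = 1210; nΣy² − (Σy)² = 20657 − 19881 = 776
r = -218 / √(1210 × 776) = -218 / 968.9995 ≈ -0.225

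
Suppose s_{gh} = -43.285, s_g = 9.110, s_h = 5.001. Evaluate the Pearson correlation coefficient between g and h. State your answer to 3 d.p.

-0.950

r = Cov(g,h) / (s_g · s_h) = -43.285 / (9.110 × 5.001)
  = -43.285 / 45.5591 ≈ -0.950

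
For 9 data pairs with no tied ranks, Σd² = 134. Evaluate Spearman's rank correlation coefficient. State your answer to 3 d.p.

-0.117

ρ = 1 − 6Σd² / [n(n²−1)] = 1 − 6×134 / (9×80)
  = 1 − 804/720 = 1 − 1.1167 ≈ -0.117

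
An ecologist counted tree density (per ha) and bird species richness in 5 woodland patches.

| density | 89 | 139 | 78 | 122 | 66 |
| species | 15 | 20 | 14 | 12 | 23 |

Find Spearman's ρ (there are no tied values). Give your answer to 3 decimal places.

-0.300

Rank density: 3, 5, 2, 4, 1
Rank species: 3, 4, 2, 1, 5
d = rank(density) − rank(species): 0, 1, 0, 3, -4; Σd² = 26
ρ = 1 − 6Σd² / [n(n²−1)] = 1 − 6×26 / (5×24) = 1 − 156/120 ≈ -0.300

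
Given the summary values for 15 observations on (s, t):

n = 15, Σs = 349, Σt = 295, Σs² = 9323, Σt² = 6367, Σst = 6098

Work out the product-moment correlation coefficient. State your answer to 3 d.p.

r = (nΣst − ΣsΣt) / √[(nΣs² − (Σs)²)(nΣt² − (Σt)²)]
Numerator: 15×6098 − 349×295 = -11485
Denominator: √[(139845 − 121801)(95505 − 87025)] = √[18044 × 8480] = 12369.8472
r = -11485 / 12369.8472 ≈ -0.928

-0.928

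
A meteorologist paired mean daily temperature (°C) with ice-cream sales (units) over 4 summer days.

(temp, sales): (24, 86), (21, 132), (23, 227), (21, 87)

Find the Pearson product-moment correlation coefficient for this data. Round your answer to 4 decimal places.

0.1577

n = 4, Σx = 89, Σy = 532, Σx² = 1987, Σy² = 83918, Σxy = 11884
nΣxy − ΣxΣy = 47536 − 47348 = 188
nΣx² − (Σx)² = 7948 − 7921 = 27; nΣy² − (Σy)² = 335672 − 283024 = 52648
r = 188 / √(27 × 52648) = 188 / 1192.2651 ≈ 0.1577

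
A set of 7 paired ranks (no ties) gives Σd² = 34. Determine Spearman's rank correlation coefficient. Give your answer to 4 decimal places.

ρ = 1 − 6Σd² / [n(n²−1)] = 1 − 6×34 / (7×48)
  = 1 − 204/336 = 1 − 0.60714 ≈ 0.3929

0.3929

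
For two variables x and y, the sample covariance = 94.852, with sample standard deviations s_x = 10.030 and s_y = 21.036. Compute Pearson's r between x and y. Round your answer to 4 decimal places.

0.4496

r = Cov(x,y) / (s_x · s_y) = 94.852 / (10.030 × 21.036)
  = 94.852 / 210.9911 ≈ 0.4496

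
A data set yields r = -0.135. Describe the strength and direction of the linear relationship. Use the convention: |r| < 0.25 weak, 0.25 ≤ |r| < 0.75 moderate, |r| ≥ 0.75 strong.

r = -0.135 < 0 so the relationship is negative.
|r| = 0.135, which falls in the weak range.

weak negative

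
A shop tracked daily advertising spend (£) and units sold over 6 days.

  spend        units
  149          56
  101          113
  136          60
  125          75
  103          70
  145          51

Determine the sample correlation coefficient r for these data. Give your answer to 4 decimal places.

n = 6, Σx = 759, Σy = 425, Σx² = 98157, Σy² = 32631, Σxy = 51897
nΣxy − ΣxΣy = 311382 − 322575 = -11193
nΣx² − (Σx)² = 588942 − 576081 = 12861; nΣy² − (Σy)² = 195786 − 180625 = 15161
r = -11193 / √(12861 × 15161) = -11193 / 13963.7252 ≈ -0.8016

-0.8016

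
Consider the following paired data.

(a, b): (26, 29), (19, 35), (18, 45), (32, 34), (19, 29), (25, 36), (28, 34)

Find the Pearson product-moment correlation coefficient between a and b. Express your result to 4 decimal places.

-0.3101

n = 7, Σa = 167, Σb = 242, Σa² = 4155, Σb² = 8540, Σab = 5720
nΣab − ΣaΣb = 40040 − 40414 = -374
nΣa² − (Σa)² = 29085 − 27889 = 1196; nΣb² − (Σb)² = 59780 − 58564 = 1216
r = -374 / √(1196 × 1216) = -374 / 1205.9585 ≈ -0.3101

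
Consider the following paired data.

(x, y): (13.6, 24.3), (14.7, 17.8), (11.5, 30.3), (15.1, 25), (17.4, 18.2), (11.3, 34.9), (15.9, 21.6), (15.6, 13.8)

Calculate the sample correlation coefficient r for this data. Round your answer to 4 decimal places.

n = 8, Σx = 115.1, Σy = 185.9, Σx² = 1687.93, Σy² = 4656.67, Σxy = 2587.86
nΣxy − ΣxΣy = 20702.88 − 21397.09 = -694.21
nΣx² − (Σx)² = 13503.44 − 13248.01 = 255.43; nΣy² − (Σy)² = 37253.36 − 34558.81 = 2694.55
r = -694.21 / √(255.43 × 2694.55) = -694.21 / 829.6197 ≈ -0.8368

-0.8368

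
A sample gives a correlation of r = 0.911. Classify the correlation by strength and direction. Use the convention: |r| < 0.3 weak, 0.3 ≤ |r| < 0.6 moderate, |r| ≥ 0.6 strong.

r = 0.911 > 0 so the relationship is positive.
|r| = 0.911, which falls in the strong range.

strong positive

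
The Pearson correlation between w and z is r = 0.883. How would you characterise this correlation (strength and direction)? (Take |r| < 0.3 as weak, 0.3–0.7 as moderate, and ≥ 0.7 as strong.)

strong positive

r = 0.883 > 0 so the relationship is positive.
|r| = 0.883, which falls in the strong range.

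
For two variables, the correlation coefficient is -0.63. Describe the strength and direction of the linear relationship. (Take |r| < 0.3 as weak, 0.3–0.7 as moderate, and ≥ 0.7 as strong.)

moderate negative

r = -0.63 < 0 so the relationship is negative.
|r| = 0.63, which falls in the moderate range.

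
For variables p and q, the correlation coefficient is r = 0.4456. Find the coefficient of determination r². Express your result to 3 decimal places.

r² = (0.4456)² = 0.199

0.199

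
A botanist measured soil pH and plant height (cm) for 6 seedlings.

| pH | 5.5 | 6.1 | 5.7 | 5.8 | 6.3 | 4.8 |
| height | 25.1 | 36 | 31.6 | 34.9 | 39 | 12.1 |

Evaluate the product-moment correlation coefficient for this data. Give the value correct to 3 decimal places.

0.978

n = 6, Σx = 34.2, Σy = 178.7, Σx² = 196.32, Σy² = 5809.99, Σxy = 1043.97
nΣxy − ΣxΣy = 6263.82 − 6111.54 = 152.28
nΣx² − (Σx)² = 1177.92 − 1169.64 = 8.28; nΣy² − (Σy)² = 34859.94 − 31933.69 = 2926.25
r = 152.28 / √(8.28 × 2926.25) = 152.28 / 155.6578 ≈ 0.978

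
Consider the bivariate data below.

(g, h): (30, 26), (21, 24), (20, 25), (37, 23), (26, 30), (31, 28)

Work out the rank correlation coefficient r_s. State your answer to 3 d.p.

Rank g: 4, 2, 1, 6, 3, 5
Rank h: 4, 2, 3, 1, 6, 5
d = rank(g) − rank(h): 0, 0, -2, 5, -3, 0; Σd² = 38
ρ = 1 − 6Σd² / [n(n²−1)] = 1 − 6×38 / (6×35) = 1 − 228/210 ≈ -0.086

-0.086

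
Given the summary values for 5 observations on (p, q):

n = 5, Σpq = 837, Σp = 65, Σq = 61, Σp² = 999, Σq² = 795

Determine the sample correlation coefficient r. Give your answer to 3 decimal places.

0.497

r = (nΣpq − ΣpΣq) / √[(nΣp² − (Σp)²)(nΣq² − (Σq)²)]
Numerator: 5×837 − 65×61 = 220
Denominator: √[(4995 − 4225)(3975 − 3721)] = √[770 × 254] = 442.2443
r = 220 / 442.2443 ≈ 0.497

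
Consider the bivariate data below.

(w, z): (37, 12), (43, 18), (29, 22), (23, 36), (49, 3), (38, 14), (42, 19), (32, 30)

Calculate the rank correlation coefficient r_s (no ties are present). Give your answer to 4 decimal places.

Rank w: 4, 7, 2, 1, 8, 5, 6, 3
Rank z: 2, 4, 6, 8, 1, 3, 5, 7
d = rank(w) − rank(z): 2, 3, -4, -7, 7, 2, 1, -4; Σd² = 148
ρ = 1 − 6Σd² / [n(n²−1)] = 1 − 6×148 / (8×63) = 1 − 888/504 ≈ -0.7619

-0.7619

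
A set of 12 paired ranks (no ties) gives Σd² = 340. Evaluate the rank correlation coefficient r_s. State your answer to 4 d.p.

-0.1888

ρ = 1 − 6Σd² / [n(n²−1)] = 1 − 6×340 / (12×143)
  = 1 − 2040/1716 = 1 − 1.18881 ≈ -0.1888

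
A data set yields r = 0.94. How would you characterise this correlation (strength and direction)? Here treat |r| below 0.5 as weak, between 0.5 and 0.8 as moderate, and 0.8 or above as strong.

strong positive

r = 0.94 > 0 so the relationship is positive.
|r| = 0.94, which falls in the strong range.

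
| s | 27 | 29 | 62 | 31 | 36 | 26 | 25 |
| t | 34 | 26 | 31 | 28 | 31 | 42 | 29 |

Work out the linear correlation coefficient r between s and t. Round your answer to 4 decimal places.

n = 7, Σs = 236, Σt = 221, Σs² = 8972, Σt² = 7143, Σst = 7395
nΣst − ΣsΣt = 51765 − 52156 = -391
nΣs² − (Σs)² = 62804 − 55696 = 7108; nΣt² − (Σt)² = 50001 − 48841 = 1160
r = -391 / √(7108 × 1160) = -391 / 2871.4596 ≈ -0.1362

-0.1362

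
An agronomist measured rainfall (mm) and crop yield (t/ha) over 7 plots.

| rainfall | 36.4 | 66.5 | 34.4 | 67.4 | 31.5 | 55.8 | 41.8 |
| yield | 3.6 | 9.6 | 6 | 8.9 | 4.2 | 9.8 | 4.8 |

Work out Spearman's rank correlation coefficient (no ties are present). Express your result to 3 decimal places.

Rank rainfall: 3, 6, 2, 7, 1, 5, 4
Rank yield: 1, 6, 4, 5, 2, 7, 3
d = rank(rainfall) − rank(yield): 2, 0, -2, 2, -1, -2, 1; Σd² = 18
ρ = 1 − 6Σd² / [n(n²−1)] = 1 − 6×18 / (7×48) = 1 − 108/336 ≈ 0.679

0.679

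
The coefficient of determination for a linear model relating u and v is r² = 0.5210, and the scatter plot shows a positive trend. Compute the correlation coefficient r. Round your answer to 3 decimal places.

0.722

|r| = √0.5210 = 0.722
The association is positive, so r = 0.722.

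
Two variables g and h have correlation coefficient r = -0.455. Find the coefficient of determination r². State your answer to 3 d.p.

r² = (-0.455)² = 0.207

0.207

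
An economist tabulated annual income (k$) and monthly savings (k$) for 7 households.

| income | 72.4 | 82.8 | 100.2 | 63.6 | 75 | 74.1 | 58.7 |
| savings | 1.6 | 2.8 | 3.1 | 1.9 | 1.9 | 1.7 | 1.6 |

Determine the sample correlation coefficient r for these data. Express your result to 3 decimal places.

0.864

n = 7, Σx = 526.8, Σy = 14.6, Σx² = 40744.1, Σy² = 32.68, Σxy = 1141.53
nΣxy − ΣxΣy = 7990.71 − 7691.28 = 299.43
nΣx² − (Σx)² = 285208.7 − 277518.24 = 7690.46; nΣy² − (Σy)² = 228.76 − 213.16 = 15.6
r = 299.43 / √(7690.46 × 15.6) = 299.43 / 346.3686 ≈ 0.864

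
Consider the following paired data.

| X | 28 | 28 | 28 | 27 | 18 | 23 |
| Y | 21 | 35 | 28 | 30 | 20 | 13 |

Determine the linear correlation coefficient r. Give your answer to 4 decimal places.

0.5963

n = 6, ΣX = 152, ΣY = 147, ΣX² = 3934, ΣY² = 3919, ΣXY = 3821
nΣXY − ΣXΣY = 22926 − 22344 = 582
nΣX² − (ΣX)² = 23604 − 23104 = 500; nΣY² − (ΣY)² = 23514 − 21609 = 1905
r = 582 / √(500 × 1905) = 582 / 975.9611 ≈ 0.5963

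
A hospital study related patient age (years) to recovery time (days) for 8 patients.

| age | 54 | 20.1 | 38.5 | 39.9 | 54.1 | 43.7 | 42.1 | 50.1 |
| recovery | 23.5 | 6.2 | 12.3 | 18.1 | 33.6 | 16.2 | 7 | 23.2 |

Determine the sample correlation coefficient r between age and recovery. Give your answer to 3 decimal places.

0.807

n = 8, Σx = 342.5, Σy = 140.1, Σx² = 15513.19, Σy² = 3048.23, Σxy = 6572.08
nΣxy − ΣxΣy = 52576.64 − 47984.25 = 4592.39
nΣx² − (Σx)² = 124105.52 − 117306.25 = 6799.27; nΣy² − (Σy)² = 24385.84 − 19628.01 = 4757.83
r = 4592.39 / √(6799.27 × 4757.83) = 4592.39 / 5687.6859 ≈ 0.807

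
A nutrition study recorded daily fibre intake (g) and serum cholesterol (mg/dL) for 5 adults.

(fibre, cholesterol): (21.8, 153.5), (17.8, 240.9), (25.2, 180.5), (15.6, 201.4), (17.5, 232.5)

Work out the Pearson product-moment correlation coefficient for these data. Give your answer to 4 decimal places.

-0.6396

n = 5, Σx = 97.9, Σy = 1008.8, Σx² = 1976.73, Σy² = 208793.52, Σxy = 19393.51
nΣxy − ΣxΣy = 96967.55 − 98761.52 = -1793.97
nΣx² − (Σx)² = 9883.65 − 9584.41 = 299.24; nΣy² − (Σy)² = 1043967.6 − 1017677.44 = 26290.16
r = -1793.97 / √(299.24 × 26290.16) = -1793.97 / 2804.8293 ≈ -0.6396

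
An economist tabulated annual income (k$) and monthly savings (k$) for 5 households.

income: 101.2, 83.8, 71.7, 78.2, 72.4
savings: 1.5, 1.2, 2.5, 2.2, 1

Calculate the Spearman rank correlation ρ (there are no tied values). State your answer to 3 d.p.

Rank income: 5, 4, 1, 3, 2
Rank savings: 3, 2, 5, 4, 1
d = rank(income) − rank(savings): 2, 2, -4, -1, 1; Σd² = 26
ρ = 1 − 6Σd² / [n(n²−1)] = 1 − 6×26 / (5×24) = 1 − 156/120 ≈ -0.300

-0.300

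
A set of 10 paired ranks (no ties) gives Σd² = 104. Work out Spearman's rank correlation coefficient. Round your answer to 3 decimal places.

ρ = 1 − 6Σd² / [n(n²−1)] = 1 − 6×104 / (10×99)
  = 1 − 624/990 = 1 − 0.6303 ≈ 0.370

0.370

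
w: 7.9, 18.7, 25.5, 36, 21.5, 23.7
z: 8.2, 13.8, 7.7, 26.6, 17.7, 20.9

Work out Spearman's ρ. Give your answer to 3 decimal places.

0.429

Rank w: 1, 2, 5, 6, 3, 4
Rank z: 2, 3, 1, 6, 4, 5
d = rank(w) − rank(z): -1, -1, 4, 0, -1, -1; Σd² = 20
ρ = 1 − 6Σd² / [n(n²−1)] = 1 − 6×20 / (6×35) = 1 − 120/210 ≈ 0.429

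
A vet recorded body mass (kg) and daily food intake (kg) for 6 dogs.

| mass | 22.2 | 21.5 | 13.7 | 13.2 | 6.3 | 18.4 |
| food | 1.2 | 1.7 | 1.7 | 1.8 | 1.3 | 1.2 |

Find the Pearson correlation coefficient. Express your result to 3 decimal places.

-0.101

n = 6, Σx = 95.3, Σy = 8.9, Σx² = 1695.27, Σy² = 13.59, Σxy = 140.51
nΣxy − ΣxΣy = 843.06 − 848.17 = -5.11
nΣx² − (Σx)² = 10171.62 − 9082.09 = 1089.53; nΣy² − (Σy)² = 81.54 − 79.21 = 2.33
r = -5.11 / √(1089.53 × 2.33) = -5.11 / 50.3846 ≈ -0.101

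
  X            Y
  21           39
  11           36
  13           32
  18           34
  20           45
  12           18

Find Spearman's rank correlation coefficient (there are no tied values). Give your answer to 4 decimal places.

Rank X: 6, 1, 3, 4, 5, 2
Rank Y: 5, 4, 2, 3, 6, 1
d = rank(X) − rank(Y): 1, -3, 1, 1, -1, 1; Σd² = 14
ρ = 1 − 6Σd² / [n(n²−1)] = 1 − 6×14 / (6×35) = 1 − 84/210 ≈ 0.6000

0.6000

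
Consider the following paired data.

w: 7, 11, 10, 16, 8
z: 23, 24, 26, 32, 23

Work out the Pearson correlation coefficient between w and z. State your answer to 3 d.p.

0.939

n = 5, Σw = 52, Σz = 128, Σw² = 590, Σz² = 3334, Σwz = 1381
nΣwz − ΣwΣz = 6905 − 6656 = 249
nΣw² − (Σw)² = 2950 − 2704 = 246; nΣz² − (Σz)² = 16670 − 16384 = 286
r = 249 / √(246 × 286) = 249 / 265.2471 ≈ 0.939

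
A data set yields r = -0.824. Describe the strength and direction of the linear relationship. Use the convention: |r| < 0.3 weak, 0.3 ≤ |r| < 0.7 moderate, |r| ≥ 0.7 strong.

r = -0.824 < 0 so the relationship is negative.
|r| = 0.824, which falls in the strong range.

strong negative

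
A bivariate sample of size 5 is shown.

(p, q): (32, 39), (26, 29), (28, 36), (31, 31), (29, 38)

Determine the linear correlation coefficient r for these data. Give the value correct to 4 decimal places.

n = 5, Σp = 146, Σq = 173, Σp² = 4286, Σq² = 6063, Σpq = 5073
nΣpq − ΣpΣq = 25365 − 25258 = 107
nΣp² − (Σp)² = 21430 − 21316 = 114; nΣq² − (Σq)² = 30315 − 29929 = 386
r = 107 / √(114 × 386) = 107 / 209.7713 ≈ 0.5101

0.5101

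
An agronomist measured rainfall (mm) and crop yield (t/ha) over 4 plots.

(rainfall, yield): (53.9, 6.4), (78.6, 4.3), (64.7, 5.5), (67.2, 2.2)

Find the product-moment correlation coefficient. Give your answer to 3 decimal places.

n = 4, Σx = 264.4, Σy = 18.4, Σx² = 17785.1, Σy² = 94.54, Σxy = 1186.63
nΣxy − ΣxΣy = 4746.52 − 4864.96 = -118.44
nΣx² − (Σx)² = 71140.4 − 69907.36 = 1233.04; nΣy² − (Σy)² = 378.16 − 338.56 = 39.6
r = -118.44 / √(1233.04 × 39.6) = -118.44 / 220.9715 ≈ -0.536

-0.536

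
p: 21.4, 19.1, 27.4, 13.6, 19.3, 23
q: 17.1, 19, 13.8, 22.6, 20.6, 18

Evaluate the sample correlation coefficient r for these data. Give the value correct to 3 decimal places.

-0.956

n = 6, Σp = 123.8, Σq = 111.1, Σp² = 2659.98, Σq² = 2102.97, Σpq = 2225.9
nΣpq − ΣpΣq = 13355.4 − 13754.18 = -398.78
nΣp² − (Σp)² = 15959.88 − 15326.44 = 633.44; nΣq² − (Σq)² = 12617.82 − 12343.21 = 274.61
r = -398.78 / √(633.44 × 274.61) = -398.78 / 417.0719 ≈ -0.956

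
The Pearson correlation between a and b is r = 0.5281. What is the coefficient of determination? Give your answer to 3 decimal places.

0.279

r² = (0.5281)² = 0.279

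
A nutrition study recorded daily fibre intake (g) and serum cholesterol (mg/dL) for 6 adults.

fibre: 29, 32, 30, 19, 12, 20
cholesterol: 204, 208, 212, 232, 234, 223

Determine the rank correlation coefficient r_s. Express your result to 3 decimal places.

-0.829

Rank fibre: 4, 6, 5, 2, 1, 3
Rank cholesterol: 1, 2, 3, 5, 6, 4
d = rank(fibre) − rank(cholesterol): 3, 4, 2, -3, -5, -1; Σd² = 64
ρ = 1 − 6Σd² / [n(n²−1)] = 1 − 6×64 / (6×35) = 1 − 384/210 ≈ -0.829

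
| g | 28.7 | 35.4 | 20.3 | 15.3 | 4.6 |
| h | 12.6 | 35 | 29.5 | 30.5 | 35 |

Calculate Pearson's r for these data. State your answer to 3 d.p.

-0.334

n = 5, Σg = 104.3, Σh = 142.6, Σg² = 2744.19, Σh² = 4409.26, Σgh = 2827.12
nΣgh − ΣgΣh = 14135.6 − 14873.18 = -737.58
nΣg² − (Σg)² = 13720.95 − 10878.49 = 2842.46; nΣh² − (Σh)² = 22046.3 − 20334.76 = 1711.54
r = -737.58 / √(2842.46 × 1711.54) = -737.58 / 2205.6709 ≈ -0.334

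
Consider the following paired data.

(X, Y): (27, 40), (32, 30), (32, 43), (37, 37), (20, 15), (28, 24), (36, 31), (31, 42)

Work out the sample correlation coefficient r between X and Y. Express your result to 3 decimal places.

n = 8, ΣX = 243, ΣY = 262, ΣX² = 7587, ΣY² = 9244, ΣXY = 8175
nΣXY − ΣXΣY = 65400 − 63666 = 1734
nΣX² − (ΣX)² = 60696 − 59049 = 1647; nΣY² − (ΣY)² = 73952 − 68644 = 5308
r = 1734 / √(1647 × 5308) = 1734 / 2956.7340 ≈ 0.586

0.586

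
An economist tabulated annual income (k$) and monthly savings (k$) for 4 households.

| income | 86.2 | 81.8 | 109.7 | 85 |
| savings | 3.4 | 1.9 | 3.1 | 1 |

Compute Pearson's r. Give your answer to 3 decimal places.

0.498

n = 4, Σx = 362.7, Σy = 9.4, Σx² = 33380.77, Σy² = 25.78, Σxy = 873.57
nΣxy − ΣxΣy = 3494.28 − 3409.38 = 84.9
nΣx² − (Σx)² = 133523.08 − 131551.29 = 1971.79; nΣy² − (Σy)² = 103.12 − 88.36 = 14.76
r = 84.9 / √(1971.79 × 14.76) = 84.9 / 170.5978 ≈ 0.498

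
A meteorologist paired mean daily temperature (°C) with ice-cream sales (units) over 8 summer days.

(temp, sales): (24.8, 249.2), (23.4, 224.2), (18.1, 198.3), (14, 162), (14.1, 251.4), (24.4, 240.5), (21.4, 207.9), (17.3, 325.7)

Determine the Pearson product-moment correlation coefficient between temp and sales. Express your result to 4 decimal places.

0.1191

n = 8, Σx = 157.5, Σy = 1859.2, Σx² = 3237.63, Σy² = 448278.28, Σxy = 36780.28
nΣxy − ΣxΣy = 294242.24 − 292824 = 1418.24
nΣx² − (Σx)² = 25901.04 − 24806.25 = 1094.79; nΣy² − (Σy)² = 3586226.24 − 3456624.64 = 129601.6
r = 1418.24 / √(1094.79 × 129601.6) = 1418.24 / 11911.6135 ≈ 0.1191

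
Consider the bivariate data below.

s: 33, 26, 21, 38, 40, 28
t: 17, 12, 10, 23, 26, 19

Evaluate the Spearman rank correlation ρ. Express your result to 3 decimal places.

0.943

Rank s: 4, 2, 1, 5, 6, 3
Rank t: 3, 2, 1, 5, 6, 4
d = rank(s) − rank(t): 1, 0, 0, 0, 0, -1; Σd² = 2
ρ = 1 − 6Σd² / [n(n²−1)] = 1 − 6×2 / (6×35) = 1 − 12/210 ≈ 0.943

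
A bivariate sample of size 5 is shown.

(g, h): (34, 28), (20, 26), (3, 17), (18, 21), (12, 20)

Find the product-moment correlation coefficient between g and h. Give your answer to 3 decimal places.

n = 5, Σg = 87, Σh = 112, Σg² = 2033, Σh² = 2590, Σgh = 2141
nΣgh − ΣgΣh = 10705 − 9744 = 961
nΣg² − (Σg)² = 10165 − 7569 = 2596; nΣh² − (Σh)² = 12950 − 12544 = 406
r = 961 / √(2596 × 406) = 961 / 1026.6333 ≈ 0.936

0.936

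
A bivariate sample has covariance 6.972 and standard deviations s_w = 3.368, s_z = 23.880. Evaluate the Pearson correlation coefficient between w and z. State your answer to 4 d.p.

0.0867

r = Cov(w,z) / (s_w · s_z) = 6.972 / (3.368 × 23.880)
  = 6.972 / 80.4278 ≈ 0.0867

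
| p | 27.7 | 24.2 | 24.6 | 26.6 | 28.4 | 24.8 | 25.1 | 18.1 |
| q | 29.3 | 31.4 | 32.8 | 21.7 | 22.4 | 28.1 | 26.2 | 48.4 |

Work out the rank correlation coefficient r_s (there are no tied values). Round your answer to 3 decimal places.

Rank p: 7, 2, 3, 6, 8, 4, 5, 1
Rank q: 5, 6, 7, 1, 2, 4, 3, 8
d = rank(p) − rank(q): 2, -4, -4, 5, 6, 0, 2, -7; Σd² = 150
ρ = 1 − 6Σd² / [n(n²−1)] = 1 − 6×150 / (8×63) = 1 − 900/504 ≈ -0.786

-0.786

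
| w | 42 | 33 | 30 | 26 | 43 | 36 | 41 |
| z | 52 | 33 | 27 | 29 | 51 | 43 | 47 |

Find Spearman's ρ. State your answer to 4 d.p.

Rank w: 6, 3, 2, 1, 7, 4, 5
Rank z: 7, 3, 1, 2, 6, 4, 5
d = rank(w) − rank(z): -1, 0, 1, -1, 1, 0, 0; Σd² = 4
ρ = 1 − 6Σd² / [n(n²−1)] = 1 − 6×4 / (7×48) = 1 − 24/336 ≈ 0.9286

0.9286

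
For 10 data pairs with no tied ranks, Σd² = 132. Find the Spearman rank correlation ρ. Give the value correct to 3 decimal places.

ρ = 1 − 6Σd² / [n(n²−1)] = 1 − 6×132 / (10×99)
  = 1 − 792/990 = 1 − 0.8000 ≈ 0.200

0.200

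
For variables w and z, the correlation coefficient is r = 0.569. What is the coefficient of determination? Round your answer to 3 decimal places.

0.324

r² = (0.569)² = 0.324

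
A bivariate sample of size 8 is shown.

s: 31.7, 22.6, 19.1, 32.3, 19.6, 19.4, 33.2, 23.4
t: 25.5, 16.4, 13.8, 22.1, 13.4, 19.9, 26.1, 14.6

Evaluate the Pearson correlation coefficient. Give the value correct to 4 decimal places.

0.8620

n = 8, Σs = 201.3, Σt = 151.8, Σs² = 5334.07, Σt² = 3068, Σst = 4013.26
nΣst − ΣsΣt = 32106.08 − 30557.34 = 1548.74
nΣs² − (Σs)² = 42672.56 − 40521.69 = 2150.87; nΣt² − (Σt)² = 24544 − 23043.24 = 1500.76
r = 1548.74 / √(2150.87 × 1500.76) = 1548.74 / 1796.6468 ≈ 0.8620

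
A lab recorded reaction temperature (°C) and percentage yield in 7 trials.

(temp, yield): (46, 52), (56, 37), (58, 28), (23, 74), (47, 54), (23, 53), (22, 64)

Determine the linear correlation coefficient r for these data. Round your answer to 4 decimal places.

-0.8460

n = 7, Σx = 275, Σy = 362, Σx² = 12367, Σy² = 20154, Σxy = 12955
nΣxy − ΣxΣy = 90685 − 99550 = -8865
nΣx² − (Σx)² = 86569 − 75625 = 10944; nΣy² − (Σy)² = 141078 − 131044 = 10034
r = -8865 / √(10944 × 10034) = -8865 / 10479.1267 ≈ -0.8460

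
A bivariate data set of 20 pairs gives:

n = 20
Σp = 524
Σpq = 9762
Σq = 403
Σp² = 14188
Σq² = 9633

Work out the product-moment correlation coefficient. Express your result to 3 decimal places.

r = (nΣpq − ΣpΣq) / √[(nΣp² − (Σp)²)(nΣq² − (Σq)²)]
Numerator: 20×9762 − 524×403 = -15932
Denominator: √[(283760 − 274576)(192660 − 162409)] = √[9184 × 30251] = 16668.0888
r = -15932 / 16668.0888 ≈ -0.956

-0.956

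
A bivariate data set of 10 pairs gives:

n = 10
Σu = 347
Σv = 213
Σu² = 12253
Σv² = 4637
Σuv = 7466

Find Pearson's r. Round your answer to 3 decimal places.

0.514

r = (nΣuv − ΣuΣv) / √[(nΣu² − (Σu)²)(nΣv² − (Σv)²)]
Numerator: 10×7466 − 347×213 = 749
Denominator: √[(122530 − 120409)(46370 − 45369)] = √[2121 × 1001] = 1457.0933
r = 749 / 1457.0933 ≈ 0.514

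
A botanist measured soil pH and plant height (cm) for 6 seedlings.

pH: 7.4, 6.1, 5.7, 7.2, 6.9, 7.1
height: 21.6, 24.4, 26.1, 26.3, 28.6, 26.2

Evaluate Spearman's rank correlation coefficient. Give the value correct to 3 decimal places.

-0.086

Rank pH: 6, 2, 1, 5, 3, 4
Rank height: 1, 2, 3, 5, 6, 4
d = rank(pH) − rank(height): 5, 0, -2, 0, -3, 0; Σd² = 38
ρ = 1 − 6Σd² / [n(n²−1)] = 1 − 6×38 / (6×35) = 1 − 228/210 ≈ -0.086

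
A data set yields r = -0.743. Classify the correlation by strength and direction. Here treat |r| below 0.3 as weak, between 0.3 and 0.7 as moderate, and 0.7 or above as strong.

strong negative

r = -0.743 < 0 so the relationship is negative.
|r| = 0.743, which falls in the strong range.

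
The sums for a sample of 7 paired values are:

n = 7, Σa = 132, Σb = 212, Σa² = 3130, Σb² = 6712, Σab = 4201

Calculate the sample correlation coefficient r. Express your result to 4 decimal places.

0.4704

r = (nΣab − ΣaΣb) / √[(nΣa² − (Σa)²)(nΣb² − (Σb)²)]
Numerator: 7×4201 − 132×212 = 1423
Denominator: √[(21910 − 17424)(46984 − 44944)] = √[4486 × 2040] = 3025.1347
r = 1423 / 3025.1347 ≈ 0.4704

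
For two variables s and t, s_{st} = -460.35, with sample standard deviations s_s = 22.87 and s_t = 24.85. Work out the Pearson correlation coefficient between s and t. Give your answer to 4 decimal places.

-0.8100

r = Cov(s,t) / (s_s · s_t) = -460.35 / (22.87 × 24.85)
  = -460.35 / 568.3195 ≈ -0.8100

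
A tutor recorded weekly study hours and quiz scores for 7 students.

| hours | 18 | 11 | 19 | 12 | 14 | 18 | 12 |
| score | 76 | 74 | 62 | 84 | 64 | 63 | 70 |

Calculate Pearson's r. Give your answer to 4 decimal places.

-0.5245

n = 7, Σx = 104, Σy = 493, Σx² = 1614, Σy² = 35117, Σxy = 7238
nΣxy − ΣxΣy = 50666 − 51272 = -606
nΣx² − (Σx)² = 11298 − 10816 = 482; nΣy² − (Σy)² = 245819 − 243049 = 2770
r = -606 / √(482 × 2770) = -606 / 1155.4826 ≈ -0.5245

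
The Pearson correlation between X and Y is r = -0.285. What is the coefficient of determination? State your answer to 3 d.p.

0.081

r² = (-0.285)² = 0.081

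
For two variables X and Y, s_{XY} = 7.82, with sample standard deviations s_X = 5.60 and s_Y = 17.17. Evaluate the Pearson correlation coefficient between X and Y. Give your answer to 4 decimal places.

0.0813

r = Cov(X,Y) / (s_X · s_Y) = 7.82 / (5.60 × 17.17)
  = 7.82 / 96.1520 ≈ 0.0813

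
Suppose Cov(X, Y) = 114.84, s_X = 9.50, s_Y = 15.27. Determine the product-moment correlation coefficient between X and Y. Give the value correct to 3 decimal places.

r = Cov(X,Y) / (s_X · s_Y) = 114.84 / (9.50 × 15.27)
  = 114.84 / 145.0650 ≈ 0.792

0.792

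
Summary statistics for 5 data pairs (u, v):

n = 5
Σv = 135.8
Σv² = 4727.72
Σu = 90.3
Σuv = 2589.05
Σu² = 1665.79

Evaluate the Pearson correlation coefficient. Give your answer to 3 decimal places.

0.716

r = (nΣuv − ΣuΣv) / √[(nΣu² − (Σu)²)(nΣv² − (Σv)²)]
Numerator: 5×2589.05 − 90.3×135.8 = 682.51
Denominator: √[(8328.95 − 8154.09)(23638.6 − 18441.64)] = √[174.86 × 5196.96] = 953.2788
r = 682.51 / 953.2788 ≈ 0.716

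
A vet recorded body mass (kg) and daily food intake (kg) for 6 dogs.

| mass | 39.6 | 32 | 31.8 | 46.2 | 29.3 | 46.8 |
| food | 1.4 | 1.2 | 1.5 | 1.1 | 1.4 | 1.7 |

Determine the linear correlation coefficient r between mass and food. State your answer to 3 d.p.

n = 6, Σx = 225.7, Σy = 8.3, Σx² = 8786.57, Σy² = 11.71, Σxy = 312.94
nΣxy − ΣxΣy = 1877.64 − 1873.31 = 4.33
nΣx² − (Σx)² = 52719.42 − 50940.49 = 1778.93; nΣy² − (Σy)² = 70.26 − 68.89 = 1.37
r = 4.33 / √(1778.93 × 1.37) = 4.33 / 49.3673 ≈ 0.088

0.088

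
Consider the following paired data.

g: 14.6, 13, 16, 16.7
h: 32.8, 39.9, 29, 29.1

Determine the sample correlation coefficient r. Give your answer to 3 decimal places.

n = 4, Σg = 60.3, Σh = 130.8, Σg² = 917.05, Σh² = 4355.66, Σgh = 1947.55
nΣgh − ΣgΣh = 7790.2 − 7887.24 = -97.04
nΣg² − (Σg)² = 3668.2 − 3636.09 = 32.11; nΣh² − (Σh)² = 17422.64 − 17108.64 = 314
r = -97.04 / √(32.11 × 314) = -97.04 / 100.4119 ≈ -0.966

-0.966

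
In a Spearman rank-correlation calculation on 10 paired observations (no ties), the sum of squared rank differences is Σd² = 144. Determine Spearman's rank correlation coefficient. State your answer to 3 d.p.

0.127

ρ = 1 − 6Σd² / [n(n²−1)] = 1 − 6×144 / (10×99)
  = 1 − 864/990 = 1 − 0.8727 ≈ 0.127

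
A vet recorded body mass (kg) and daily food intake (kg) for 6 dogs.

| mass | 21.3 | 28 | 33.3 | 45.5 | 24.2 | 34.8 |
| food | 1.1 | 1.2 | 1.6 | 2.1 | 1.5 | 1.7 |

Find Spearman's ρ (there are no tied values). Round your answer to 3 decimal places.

0.943

Rank mass: 1, 3, 4, 6, 2, 5
Rank food: 1, 2, 4, 6, 3, 5
d = rank(mass) − rank(food): 0, 1, 0, 0, -1, 0; Σd² = 2
ρ = 1 − 6Σd² / [n(n²−1)] = 1 − 6×2 / (6×35) = 1 − 12/210 ≈ 0.943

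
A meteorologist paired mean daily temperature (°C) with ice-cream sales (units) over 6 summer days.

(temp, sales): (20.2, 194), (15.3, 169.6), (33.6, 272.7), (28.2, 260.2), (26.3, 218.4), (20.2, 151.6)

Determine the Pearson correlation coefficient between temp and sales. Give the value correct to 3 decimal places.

n = 6, Σx = 143.8, Σy = 1266.5, Σx² = 3666.06, Σy² = 279150.61, Σxy = 31820.28
nΣxy − ΣxΣy = 190921.68 − 182122.7 = 8798.98
nΣx² − (Σx)² = 21996.36 − 20678.44 = 1317.92; nΣy² − (Σy)² = 1674903.66 − 1604022.25 = 70881.41
r = 8798.98 / √(1317.92 × 70881.41) = 8798.98 / 9665.1967 ≈ 0.910

0.910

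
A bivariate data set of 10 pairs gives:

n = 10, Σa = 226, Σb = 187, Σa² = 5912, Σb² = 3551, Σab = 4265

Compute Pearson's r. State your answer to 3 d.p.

r = (nΣab − ΣaΣb) / √[(nΣa² − (Σa)²)(nΣb² − (Σb)²)]
Numerator: 10×4265 − 226×187 = 388
Denominator: √[(59120 − 51076)(35510 − 34969)] = √[8044 × 541] = 2086.0978
r = 388 / 2086.0978 ≈ 0.186

0.186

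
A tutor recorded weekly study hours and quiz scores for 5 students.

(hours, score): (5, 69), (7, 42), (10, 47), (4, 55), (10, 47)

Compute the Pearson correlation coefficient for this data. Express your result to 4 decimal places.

n = 5, Σx = 36, Σy = 260, Σx² = 290, Σy² = 13968, Σxy = 1799
nΣxy − ΣxΣy = 8995 − 9360 = -365
nΣx² − (Σx)² = 1450 − 1296 = 154; nΣy² − (Σy)² = 69840 − 67600 = 2240
r = -365 / √(154 × 2240) = -365 / 587.3330 ≈ -0.6215

-0.6215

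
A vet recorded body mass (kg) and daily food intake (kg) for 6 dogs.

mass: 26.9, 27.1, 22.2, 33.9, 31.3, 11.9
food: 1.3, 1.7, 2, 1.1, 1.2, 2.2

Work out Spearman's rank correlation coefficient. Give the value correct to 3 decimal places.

Rank mass: 3, 4, 2, 6, 5, 1
Rank food: 3, 4, 5, 1, 2, 6
d = rank(mass) − rank(food): 0, 0, -3, 5, 3, -5; Σd² = 68
ρ = 1 − 6Σd² / [n(n²−1)] = 1 − 6×68 / (6×35) = 1 − 408/210 ≈ -0.943

-0.943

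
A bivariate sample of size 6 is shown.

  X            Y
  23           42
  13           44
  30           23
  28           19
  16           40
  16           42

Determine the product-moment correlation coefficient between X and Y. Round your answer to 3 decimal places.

n = 6, ΣX = 126, ΣY = 210, ΣX² = 2894, ΣY² = 7954, ΣXY = 4072
nΣXY − ΣXΣY = 24432 − 26460 = -2028
nΣX² − (ΣX)² = 17364 − 15876 = 1488; nΣY² − (ΣY)² = 47724 − 44100 = 3624
r = -2028 / √(1488 × 3624) = -2028 / 2322.1783 ≈ -0.873

-0.873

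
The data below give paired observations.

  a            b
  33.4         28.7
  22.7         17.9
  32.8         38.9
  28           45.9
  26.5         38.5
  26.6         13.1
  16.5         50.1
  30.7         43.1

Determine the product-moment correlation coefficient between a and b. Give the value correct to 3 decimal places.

n = 8, Σa = 217.2, Σb = 276.2, Σa² = 6115.24, Σb² = 10785.6, Σab = 7444.56
nΣab − ΣaΣb = 59556.48 − 59990.64 = -434.16
nΣa² − (Σa)² = 48921.92 − 47175.84 = 1746.08; nΣb² − (Σb)² = 86284.8 − 76286.44 = 9998.36
r = -434.16 / √(1746.08 × 9998.36) = -434.16 / 4178.2695 ≈ -0.104

-0.104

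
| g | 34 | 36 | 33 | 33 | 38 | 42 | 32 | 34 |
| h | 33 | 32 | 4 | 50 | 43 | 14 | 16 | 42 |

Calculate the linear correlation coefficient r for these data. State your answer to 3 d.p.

n = 8, Σg = 282, Σh = 234, Σg² = 10018, Σh² = 8694, Σgh = 8218
nΣgh − ΣgΣh = 65744 − 65988 = -244
nΣg² − (Σg)² = 80144 − 79524 = 620; nΣh² − (Σh)² = 69552 − 54756 = 14796
r = -244 / √(620 × 14796) = -244 / 3028.7819 ≈ -0.081

-0.081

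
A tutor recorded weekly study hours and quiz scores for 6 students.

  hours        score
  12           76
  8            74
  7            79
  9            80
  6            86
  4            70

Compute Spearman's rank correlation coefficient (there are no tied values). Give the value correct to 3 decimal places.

Rank hours: 6, 4, 3, 5, 2, 1
Rank score: 3, 2, 4, 5, 6, 1
d = rank(hours) − rank(score): 3, 2, -1, 0, -4, 0; Σd² = 30
ρ = 1 − 6Σd² / [n(n²−1)] = 1 − 6×30 / (6×35) = 1 − 180/210 ≈ 0.143

0.143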